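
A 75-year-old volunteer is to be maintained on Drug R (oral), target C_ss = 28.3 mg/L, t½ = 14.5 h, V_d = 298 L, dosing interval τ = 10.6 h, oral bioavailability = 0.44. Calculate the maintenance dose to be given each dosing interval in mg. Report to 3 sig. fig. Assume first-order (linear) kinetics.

9710 mg

k = ln2 / t½ = 0.693147 / 14.5 = 0.04780 h⁻¹
CL = k × Vd = 0.04780 × 298 = 14.24 L/h
At steady state, F × (Dose/τ) = Css × CL.
Dose = Css × CL × τ / F = 28.3 × 14.24 × 10.6 / 0.44 = 9708 mg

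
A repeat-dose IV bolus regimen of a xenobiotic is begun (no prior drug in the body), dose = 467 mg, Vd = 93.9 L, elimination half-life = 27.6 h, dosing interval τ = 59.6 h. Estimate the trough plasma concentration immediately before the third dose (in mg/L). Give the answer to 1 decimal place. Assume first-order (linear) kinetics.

1.4 mg/L

C₀ per dose = Dose / Vd = 467 / 93.9 = 4.973 mg/L
k = ln2 / t½ = 0.693147 / 27.6 = 0.02511 h⁻¹
Fraction remaining after one interval: r = e^(−kτ) = e^(−0.02511 × 59.6) = 0.2239
Before dose 3, 2 doses have been given (aged 1τ, 2τ).
C_trough = C₀ × (r + r²) = 4.973 × (0.2239 + 0.05013) = 1.363 mg/L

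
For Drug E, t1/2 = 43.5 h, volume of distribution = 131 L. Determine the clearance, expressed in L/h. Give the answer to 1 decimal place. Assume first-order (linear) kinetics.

k = ln2 / t½ = 0.693147 / 43.5 = 0.01593 h⁻¹
CL = k × Vd = 0.01593 × 131 = 2.087 L/h

2.1 L/h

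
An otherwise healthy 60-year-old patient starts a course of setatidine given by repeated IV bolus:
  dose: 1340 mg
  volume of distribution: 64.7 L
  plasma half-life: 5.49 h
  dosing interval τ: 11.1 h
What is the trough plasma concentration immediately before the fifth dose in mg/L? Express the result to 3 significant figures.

C₀ per dose = Dose / Vd = 1340 / 64.7 = 20.71 mg/L
k = ln2 / t½ = 0.693147 / 5.49 = 0.1263 h⁻¹
Fraction remaining after one interval: r = e^(−kτ) = e^(−0.1263 × 11.1) = 0.2461
Before dose 5, 4 doses have been given (aged 1τ, 2τ, 3τ, 4τ).
C_trough = C₀ × (r + r² + … + r^4) = C₀ × r(1−r^4)/(1−r)
        = 20.71 × 0.2461 × (1 − 0.003668) / (1 − 0.2461) = 6.736 mg/L

6.74 mg/L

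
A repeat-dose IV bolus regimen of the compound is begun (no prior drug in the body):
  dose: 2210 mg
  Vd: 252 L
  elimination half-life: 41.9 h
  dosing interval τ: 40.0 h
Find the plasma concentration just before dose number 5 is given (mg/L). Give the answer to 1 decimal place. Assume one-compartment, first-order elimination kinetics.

8.7 mg/L

C₀ per dose = Dose / Vd = 2210 / 252 = 8.770 mg/L
k = ln2 / t½ = 0.693147 / 41.9 = 0.01654 h⁻¹
Fraction remaining after one interval: r = e^(−kτ) = e^(−0.01654 × 40.0) = 0.5160
Before dose 5, 4 doses have been given (aged 1τ, 2τ, 3τ, 4τ).
C_trough = C₀ × (r + r² + … + r^4) = C₀ × r(1−r^4)/(1−r)
        = 8.770 × 0.5160 × (1 − 0.07089) / (1 − 0.5160) = 8.687 mg/L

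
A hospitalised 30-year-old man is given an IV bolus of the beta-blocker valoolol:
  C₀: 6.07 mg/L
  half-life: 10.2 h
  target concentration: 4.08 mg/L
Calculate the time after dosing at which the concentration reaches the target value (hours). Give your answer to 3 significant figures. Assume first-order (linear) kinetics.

k = ln2 / t½ = 0.693147 / 10.2 = 0.06796 h⁻¹
t = ln(C₀ / C) / k = ln(6.070 / 4.08) / 0.06796
  = ln(1.488) / 0.06796 = 0.3974 / 0.06796 = 5.848 h

5.85 h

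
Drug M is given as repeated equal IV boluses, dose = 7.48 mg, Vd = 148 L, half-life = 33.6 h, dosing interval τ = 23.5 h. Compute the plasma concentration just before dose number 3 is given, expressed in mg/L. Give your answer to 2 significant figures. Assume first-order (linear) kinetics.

0.050 mg/L

C₀ per dose = Dose / Vd = 7.48 / 148 = 0.05054 mg/L
k = ln2 / t½ = 0.693147 / 33.6 = 0.02063 h⁻¹
Fraction remaining after one interval: r = e^(−kτ) = e^(−0.02063 × 23.5) = 0.6158
Before dose 3, 2 doses have been given (aged 1τ, 2τ).
C_trough = C₀ × (r + r²) = 0.05054 × (0.6158 + 0.3792) = 0.05029 mg/L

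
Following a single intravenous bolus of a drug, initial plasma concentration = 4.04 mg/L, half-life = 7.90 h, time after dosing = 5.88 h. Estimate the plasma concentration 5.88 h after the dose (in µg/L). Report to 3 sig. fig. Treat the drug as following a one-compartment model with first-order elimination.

2410 µg/L

k = ln2 / t½ = 0.693147 / 7.90 = 0.08774 h⁻¹
C = C₀ · e^(−k·t) = 4.040 × e^(−0.08774 × 5.88)
  = 4.040 × 0.5970 = 2.412 mg/L
Convert: 2.412 mg/L × 1000 = 2412 µg/L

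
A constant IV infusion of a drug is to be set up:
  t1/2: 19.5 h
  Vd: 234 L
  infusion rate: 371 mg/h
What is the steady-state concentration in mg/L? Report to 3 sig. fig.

44.6 mg/L

k = ln2 / t½ = 0.693147 / 19.5 = 0.03555 h⁻¹
CL = k × Vd = 0.03555 × 234 = 8.319 L/h
At steady state Css = R₀ / CL = 371 / 8.319 = 44.60 mg/L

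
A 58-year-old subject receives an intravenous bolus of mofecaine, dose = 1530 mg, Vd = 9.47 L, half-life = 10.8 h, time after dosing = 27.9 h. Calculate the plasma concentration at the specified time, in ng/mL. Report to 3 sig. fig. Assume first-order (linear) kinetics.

27000 ng/mL

C₀ = Dose / Vd = 1530 / 9.47 = 161.6 mg/L
k = ln2 / t½ = 0.693147 / 10.8 = 0.06418 h⁻¹
C = C₀ · e^(−k·t) = 161.6 × e^(−0.06418 × 27.9)
  = 161.6 × 0.1669 = 26.97 mg/L
Convert: 26.97 mg/L × 1000 = 26970 ng/mL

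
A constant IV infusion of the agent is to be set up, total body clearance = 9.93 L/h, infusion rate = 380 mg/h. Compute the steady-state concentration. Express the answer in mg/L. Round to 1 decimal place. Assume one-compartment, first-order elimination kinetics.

38.3 mg/L

At steady state Css = R₀ / CL = 380 / 9.930 = 38.27 mg/L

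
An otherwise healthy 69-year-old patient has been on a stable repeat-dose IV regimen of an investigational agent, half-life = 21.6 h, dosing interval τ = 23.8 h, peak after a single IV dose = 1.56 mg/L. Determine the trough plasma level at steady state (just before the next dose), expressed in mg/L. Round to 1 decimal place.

1.4 mg/L

k = ln2 / t½ = 0.693147 / 21.6 = 0.03209 h⁻¹
e^(−kτ) = e^(−0.03209 × 23.8) = 0.4659
Accumulation ratio R = 1 / (1 − e^(−kτ)) = 1 / (1 − 0.4659) = 1.872
Steady-state trough = C₀ × R × e^(−kτ) = 1.56 × 1.872 × 0.4659 = 1.361 mg/L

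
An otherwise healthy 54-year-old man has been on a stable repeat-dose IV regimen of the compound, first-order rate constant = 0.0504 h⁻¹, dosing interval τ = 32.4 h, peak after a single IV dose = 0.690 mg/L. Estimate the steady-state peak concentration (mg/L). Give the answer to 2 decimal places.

0.86 mg/L

e^(−kτ) = e^(−0.05040 × 32.4) = 0.1954
Accumulation ratio R = 1 / (1 − e^(−kτ)) = 1 / (1 − 0.1954) = 1.243
Steady-state peak = C₀ × R = 0.690 × 1.243 = 0.8577 mg/L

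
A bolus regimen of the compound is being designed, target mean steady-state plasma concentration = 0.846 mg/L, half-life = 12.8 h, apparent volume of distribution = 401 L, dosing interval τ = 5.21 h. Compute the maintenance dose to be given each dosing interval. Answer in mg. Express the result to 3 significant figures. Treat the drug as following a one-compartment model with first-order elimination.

k = ln2 / t½ = 0.693147 / 12.8 = 0.05415 h⁻¹
CL = k × Vd = 0.05415 × 401 = 21.71 L/h
At steady state, Dose/τ = Css × CL.
Dose = Css × CL × τ = 0.846 × 21.71 × 5.21 = 95.69 mg

95.7 mg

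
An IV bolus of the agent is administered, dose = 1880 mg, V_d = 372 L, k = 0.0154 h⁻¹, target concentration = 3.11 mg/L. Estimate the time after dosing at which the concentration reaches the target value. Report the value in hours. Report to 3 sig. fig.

C₀ = Dose / Vd = 1880 / 372 = 5.054 mg/L
t = ln(C₀ / C) / k = ln(5.054 / 3.11) / 0.01540
  = ln(1.625) / 0.01540 = 0.4855 / 0.01540 = 31.53 h

31.5 h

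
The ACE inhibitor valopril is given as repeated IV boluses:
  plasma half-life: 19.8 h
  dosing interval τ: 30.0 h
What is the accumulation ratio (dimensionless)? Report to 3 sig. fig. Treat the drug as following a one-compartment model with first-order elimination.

k = ln2 / t½ = 0.693147 / 19.8 = 0.03501 h⁻¹
e^(−kτ) = e^(−0.03501 × 30.0) = 0.3498
Accumulation ratio R = 1 / (1 − e^(−kτ)) = 1 / (1 − 0.3498) = 1.538

1.54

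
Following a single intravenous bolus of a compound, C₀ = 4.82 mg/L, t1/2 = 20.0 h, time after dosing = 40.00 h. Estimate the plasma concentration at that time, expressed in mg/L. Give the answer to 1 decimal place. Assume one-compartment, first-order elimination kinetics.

1.2 mg/L

k = ln2 / t½ = 0.693147 / 20.0 = 0.03466 h⁻¹
t / t½ = 40.00 / 20.0 = 2 half-lives
C = C₀ × (1/2)^2 = 4.820 × 0.2500 = 1.205 mg/L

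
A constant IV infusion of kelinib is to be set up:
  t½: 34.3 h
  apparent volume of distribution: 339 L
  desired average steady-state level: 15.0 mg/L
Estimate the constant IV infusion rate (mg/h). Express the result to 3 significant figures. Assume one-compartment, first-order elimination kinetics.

k = ln2 / t½ = 0.693147 / 34.3 = 0.02021 h⁻¹
CL = k × Vd = 0.02021 × 339 = 6.851 L/h
At steady state, infusion rate R₀ = Css × CL = 15.0 × 6.851 = 102.8 mg/h

103 mg/h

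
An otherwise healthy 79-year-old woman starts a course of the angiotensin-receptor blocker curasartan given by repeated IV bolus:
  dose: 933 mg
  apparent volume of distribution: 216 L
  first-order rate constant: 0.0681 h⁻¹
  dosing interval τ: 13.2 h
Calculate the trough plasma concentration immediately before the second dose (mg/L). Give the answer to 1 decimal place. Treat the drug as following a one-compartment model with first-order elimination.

C₀ per dose = Dose / Vd = 933 / 216 = 4.319 mg/L
Fraction remaining after one interval: r = e^(−kτ) = e^(−0.06810 × 13.2) = 0.4070
Before dose 2, 1 dose has been given (aged 1τ).
C_trough = C₀ × r = 4.319 × 0.4070 = 1.758 mg/L

1.8 mg/L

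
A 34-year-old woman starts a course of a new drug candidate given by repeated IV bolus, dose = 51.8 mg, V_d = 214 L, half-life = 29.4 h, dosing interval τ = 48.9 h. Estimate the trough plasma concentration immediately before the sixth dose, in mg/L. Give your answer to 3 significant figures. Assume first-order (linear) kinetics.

0.111 mg/L

C₀ per dose = Dose / Vd = 51.8 / 214 = 0.2421 mg/L
k = ln2 / t½ = 0.693147 / 29.4 = 0.02358 h⁻¹
Fraction remaining after one interval: r = e^(−kτ) = e^(−0.02358 × 48.9) = 0.3157
Before dose 6, 5 doses have been given (aged 1τ, 2τ, 3τ, 4τ, 5τ).
C_trough = C₀ × (r + r² + … + r^5) = C₀ × r(1−r^5)/(1−r)
        = 0.2421 × 0.3157 × (1 − 0.003136) / (1 − 0.3157) = 0.1113 mg/L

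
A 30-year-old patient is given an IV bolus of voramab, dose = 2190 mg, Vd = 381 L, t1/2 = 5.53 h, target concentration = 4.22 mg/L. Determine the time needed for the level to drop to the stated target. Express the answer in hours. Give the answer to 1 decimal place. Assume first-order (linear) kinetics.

2.5 h

C₀ = Dose / Vd = 2190 / 381 = 5.748 mg/L
k = ln2 / t½ = 0.693147 / 5.53 = 0.1253 h⁻¹
t = ln(C₀ / C) / k = ln(5.748 / 4.22) / 0.1253
  = ln(1.362) / 0.1253 = 0.3090 / 0.1253 = 2.466 h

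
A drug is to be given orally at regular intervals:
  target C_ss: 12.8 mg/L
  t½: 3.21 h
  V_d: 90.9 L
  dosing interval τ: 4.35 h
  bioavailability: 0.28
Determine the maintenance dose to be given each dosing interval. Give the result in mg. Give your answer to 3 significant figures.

3900 mg

k = ln2 / t½ = 0.693147 / 3.21 = 0.2159 h⁻¹
CL = k × Vd = 0.2159 × 90.9 = 19.63 L/h
At steady state, F × (Dose/τ) = Css × CL.
Dose = Css × CL × τ / F = 12.8 × 19.63 × 4.35 / 0.28 = 3904 mg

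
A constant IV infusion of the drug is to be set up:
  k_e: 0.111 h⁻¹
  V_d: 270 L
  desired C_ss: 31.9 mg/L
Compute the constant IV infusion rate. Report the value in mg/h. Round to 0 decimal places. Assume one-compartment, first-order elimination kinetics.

CL = k × Vd = 0.1110 × 270 = 29.97 L/h
At steady state, infusion rate R₀ = Css × CL = 31.9 × 29.97 = 956.0 mg/h

956 mg/h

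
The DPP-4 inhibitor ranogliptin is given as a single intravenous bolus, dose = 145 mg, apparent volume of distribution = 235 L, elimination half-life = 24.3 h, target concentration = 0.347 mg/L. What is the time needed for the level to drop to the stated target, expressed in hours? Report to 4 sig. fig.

20.18 h

C₀ = Dose / Vd = 145.0 / 235 = 0.6170 mg/L
k = ln2 / t½ = 0.693147 / 24.3 = 0.02852 h⁻¹
t = ln(C₀ / C) / k = ln(0.6170 / 0.347) / 0.02852
  = ln(1.778) / 0.02852 = 0.5755 / 0.02852 = 20.18 h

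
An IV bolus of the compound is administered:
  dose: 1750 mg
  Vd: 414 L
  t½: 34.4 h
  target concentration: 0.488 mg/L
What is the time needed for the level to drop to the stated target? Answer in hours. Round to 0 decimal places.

C₀ = Dose / Vd = 1750 / 414 = 4.227 mg/L
k = ln2 / t½ = 0.693147 / 34.4 = 0.02015 h⁻¹
t = ln(C₀ / C) / k = ln(4.227 / 0.488) / 0.02015
  = ln(8.662) / 0.02015 = 2.159 / 0.02015 = 107.1 h

107 h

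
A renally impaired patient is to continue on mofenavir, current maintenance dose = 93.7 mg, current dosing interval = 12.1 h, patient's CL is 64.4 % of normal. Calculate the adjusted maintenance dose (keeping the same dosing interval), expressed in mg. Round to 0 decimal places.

60 mg

To keep the same average steady-state level, dosing rate must scale with clearance.
CL ratio = 64.4 / 100 = 0.6440
New dose (same interval) = 93.7 × 0.6440 = 60.34 mg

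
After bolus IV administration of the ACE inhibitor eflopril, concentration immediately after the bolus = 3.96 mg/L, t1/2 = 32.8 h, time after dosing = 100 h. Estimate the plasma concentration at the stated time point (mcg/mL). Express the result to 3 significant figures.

k = ln2 / t½ = 0.693147 / 32.8 = 0.02113 h⁻¹
C = C₀ · e^(−k·t) = 3.960 × e^(−0.02113 × 100)
  = 3.960 × 0.1209 = 0.4788 mg/L
(0.4788 mg/L = 0.4788 mcg/mL)

0.479 mcg/mL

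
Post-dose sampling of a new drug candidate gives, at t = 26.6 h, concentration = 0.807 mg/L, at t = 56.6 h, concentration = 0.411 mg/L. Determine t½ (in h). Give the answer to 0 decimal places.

k = ln(C₁/C₂) / (t₂ − t₁) = ln(0.807/0.411) / (56.6 − 26.6)
  = 0.6747 / 30.00 = 0.02249 h⁻¹
t½ = ln2 / k = 0.693147 / 0.02249 = 30.82 h

31 h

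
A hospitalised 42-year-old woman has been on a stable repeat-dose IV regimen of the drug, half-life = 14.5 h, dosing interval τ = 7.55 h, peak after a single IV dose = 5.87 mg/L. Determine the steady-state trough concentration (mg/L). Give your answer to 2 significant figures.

14 mg/L

k = ln2 / t½ = 0.693147 / 14.5 = 0.04780 h⁻¹
e^(−kτ) = e^(−0.04780 × 7.55) = 0.6971
Accumulation ratio R = 1 / (1 − e^(−kτ)) = 1 / (1 − 0.6971) = 3.301
Steady-state trough = C₀ × R × e^(−kτ) = 5.87 × 3.301 × 0.6971 = 13.51 mg/L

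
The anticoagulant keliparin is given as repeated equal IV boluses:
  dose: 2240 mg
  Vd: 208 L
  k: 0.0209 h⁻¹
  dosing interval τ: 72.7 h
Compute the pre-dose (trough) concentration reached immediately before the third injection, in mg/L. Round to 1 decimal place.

C₀ per dose = Dose / Vd = 2240 / 208 = 10.77 mg/L
Fraction remaining after one interval: r = e^(−kτ) = e^(−0.02090 × 72.7) = 0.2188
Before dose 3, 2 doses have been given (aged 1τ, 2τ).
C_trough = C₀ × (r + r²) = 10.77 × (0.2188 + 0.04787) = 2.872 mg/L

2.9 mg/L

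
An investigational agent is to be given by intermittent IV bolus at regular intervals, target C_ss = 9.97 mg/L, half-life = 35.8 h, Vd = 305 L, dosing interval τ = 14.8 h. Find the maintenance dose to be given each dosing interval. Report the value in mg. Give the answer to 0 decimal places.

k = ln2 / t½ = 0.693147 / 35.8 = 0.01936 h⁻¹
CL = k × Vd = 0.01936 × 305 = 5.905 L/h
At steady state, Dose/τ = Css × CL.
Dose = Css × CL × τ = 9.97 × 5.905 × 14.8 = 871.3 mg

871 mg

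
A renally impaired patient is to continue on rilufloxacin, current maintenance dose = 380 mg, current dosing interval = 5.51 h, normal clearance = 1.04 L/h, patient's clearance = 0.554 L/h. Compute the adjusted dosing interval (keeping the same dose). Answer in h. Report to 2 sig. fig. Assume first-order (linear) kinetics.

To keep the same average steady-state level, dosing rate must scale with clearance.
CL ratio = 0.554 / 1.04 = 0.5327
New interval (same dose) = 5.51 / 0.5327 = 10.34 h

10 h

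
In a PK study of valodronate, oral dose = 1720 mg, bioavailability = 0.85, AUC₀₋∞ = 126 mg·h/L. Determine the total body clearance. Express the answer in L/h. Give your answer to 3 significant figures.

CL = F·Dose / AUC = 0.85 × 1720 / 126 = 11.60 L/h

11.6 L/h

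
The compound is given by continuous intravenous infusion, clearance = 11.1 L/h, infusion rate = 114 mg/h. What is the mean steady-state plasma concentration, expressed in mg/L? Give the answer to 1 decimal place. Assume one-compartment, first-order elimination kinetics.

At steady state Css = R₀ / CL = 114 / 11.10 = 10.27 mg/L

10.3 mg/L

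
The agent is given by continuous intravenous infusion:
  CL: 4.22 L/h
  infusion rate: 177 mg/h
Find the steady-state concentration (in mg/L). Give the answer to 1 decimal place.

At steady state Css = R₀ / CL = 177 / 4.220 = 41.94 mg/L

41.9 mg/L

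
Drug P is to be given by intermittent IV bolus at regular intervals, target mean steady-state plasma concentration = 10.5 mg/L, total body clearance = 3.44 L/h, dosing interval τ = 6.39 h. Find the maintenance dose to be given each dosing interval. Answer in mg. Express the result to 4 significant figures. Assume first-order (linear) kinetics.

At steady state, Dose/τ = Css × CL.
Dose = Css × CL × τ = 10.5 × 3.440 × 6.39 = 230.8 mg

230.8 mg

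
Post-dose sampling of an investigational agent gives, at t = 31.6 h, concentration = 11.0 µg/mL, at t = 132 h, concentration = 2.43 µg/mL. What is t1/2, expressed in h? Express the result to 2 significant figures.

k = ln(C₁/C₂) / (t₂ − t₁) = ln(11.0/2.43) / (132 − 31.6)
  = 1.510 / 100.4 = 0.01504 h⁻¹
t½ = ln2 / k = 0.693147 / 0.01504 = 46.09 h

46 h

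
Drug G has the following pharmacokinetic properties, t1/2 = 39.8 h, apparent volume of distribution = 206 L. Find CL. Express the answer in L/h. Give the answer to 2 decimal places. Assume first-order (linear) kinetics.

3.59 L/h

k = ln2 / t½ = 0.693147 / 39.8 = 0.01742 h⁻¹
CL = k × Vd = 0.01742 × 206 = 3.589 L/h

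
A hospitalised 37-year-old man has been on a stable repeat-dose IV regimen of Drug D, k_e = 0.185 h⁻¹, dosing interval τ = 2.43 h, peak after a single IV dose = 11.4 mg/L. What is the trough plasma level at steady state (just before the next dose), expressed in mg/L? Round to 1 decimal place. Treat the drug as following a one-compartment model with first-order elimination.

e^(−kτ) = e^(−0.1850 × 2.43) = 0.6379
Accumulation ratio R = 1 / (1 − e^(−kτ)) = 1 / (1 − 0.6379) = 2.762
Steady-state trough = C₀ × R × e^(−kτ) = 11.4 × 2.762 × 0.6379 = 20.09 mg/L

20.1 mg/L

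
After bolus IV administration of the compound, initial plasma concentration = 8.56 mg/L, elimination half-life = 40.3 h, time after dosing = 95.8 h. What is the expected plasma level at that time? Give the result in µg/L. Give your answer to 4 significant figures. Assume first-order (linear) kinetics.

k = ln2 / t½ = 0.693147 / 40.3 = 0.01720 h⁻¹
C = C₀ · e^(−k·t) = 8.560 × e^(−0.01720 × 95.8)
  = 8.560 × 0.1925 = 1.648 mg/L
Convert: 1.648 mg/L × 1000 = 1648 µg/L

1648 µg/L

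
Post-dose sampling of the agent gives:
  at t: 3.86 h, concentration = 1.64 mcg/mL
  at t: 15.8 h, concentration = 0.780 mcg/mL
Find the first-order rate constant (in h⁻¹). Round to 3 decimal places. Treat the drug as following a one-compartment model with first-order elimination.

0.062 h⁻¹

k = ln(C₁/C₂) / (t₂ − t₁) = ln(1.64/0.780) / (15.8 − 3.86)
  = 0.7432 / 11.94 = 0.06224 h⁻¹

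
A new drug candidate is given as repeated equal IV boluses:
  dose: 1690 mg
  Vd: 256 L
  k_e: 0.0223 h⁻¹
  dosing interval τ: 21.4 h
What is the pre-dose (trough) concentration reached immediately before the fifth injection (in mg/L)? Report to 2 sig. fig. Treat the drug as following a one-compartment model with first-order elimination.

9.2 mg/L

C₀ per dose = Dose / Vd = 1690 / 256 = 6.602 mg/L
Fraction remaining after one interval: r = e^(−kτ) = e^(−0.02230 × 21.4) = 0.6205
Before dose 5, 4 doses have been given (aged 1τ, 2τ, 3τ, 4τ).
C_trough = C₀ × (r + r² + … + r^4) = C₀ × r(1−r^4)/(1−r)
        = 6.602 × 0.6205 × (1 − 0.1482) / (1 − 0.6205) = 9.195 mg/L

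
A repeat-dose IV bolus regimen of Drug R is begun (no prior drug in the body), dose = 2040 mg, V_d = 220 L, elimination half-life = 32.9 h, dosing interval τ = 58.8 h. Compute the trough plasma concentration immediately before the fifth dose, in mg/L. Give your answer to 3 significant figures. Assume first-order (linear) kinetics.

C₀ per dose = Dose / Vd = 2040 / 220 = 9.273 mg/L
k = ln2 / t½ = 0.693147 / 32.9 = 0.02107 h⁻¹
Fraction remaining after one interval: r = e^(−kτ) = e^(−0.02107 × 58.8) = 0.2897
Before dose 5, 4 doses have been given (aged 1τ, 2τ, 3τ, 4τ).
C_trough = C₀ × (r + r² + … + r^4) = C₀ × r(1−r^4)/(1−r)
        = 9.273 × 0.2897 × (1 − 0.007044) / (1 − 0.2897) = 3.755 mg/L

3.76 mg/L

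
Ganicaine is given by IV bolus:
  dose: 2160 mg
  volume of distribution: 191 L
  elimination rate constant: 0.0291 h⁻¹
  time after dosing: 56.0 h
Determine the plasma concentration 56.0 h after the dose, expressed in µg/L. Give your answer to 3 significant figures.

2220 µg/L

C₀ = Dose / Vd = 2160 / 191 = 11.31 mg/L
C = C₀ · e^(−k·t) = 11.31 × e^(−0.02910 × 56.0)
  = 11.31 × 0.1960 = 2.217 mg/L
Convert: 2.217 mg/L × 1000 = 2217 µg/L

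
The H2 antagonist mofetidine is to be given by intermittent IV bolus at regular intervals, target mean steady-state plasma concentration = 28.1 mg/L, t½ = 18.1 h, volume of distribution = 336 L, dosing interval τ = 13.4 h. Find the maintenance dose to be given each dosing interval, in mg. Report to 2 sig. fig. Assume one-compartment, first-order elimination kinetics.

k = ln2 / t½ = 0.693147 / 18.1 = 0.03830 h⁻¹
CL = k × Vd = 0.03830 × 336 = 12.87 L/h
At steady state, Dose/τ = Css × CL.
Dose = Css × CL × τ = 28.1 × 12.87 × 13.4 = 4846 mg

4800 mg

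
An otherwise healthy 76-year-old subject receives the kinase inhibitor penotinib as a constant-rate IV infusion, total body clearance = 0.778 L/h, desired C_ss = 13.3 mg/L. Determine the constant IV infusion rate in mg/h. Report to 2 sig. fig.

At steady state, infusion rate R₀ = Css × CL = 13.3 × 0.7780 = 10.35 mg/h

10 mg/h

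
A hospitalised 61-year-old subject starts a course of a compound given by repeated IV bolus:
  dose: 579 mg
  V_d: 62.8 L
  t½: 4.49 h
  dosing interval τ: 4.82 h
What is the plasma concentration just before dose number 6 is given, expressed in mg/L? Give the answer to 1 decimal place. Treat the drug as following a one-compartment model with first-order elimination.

8.1 mg/L

C₀ per dose = Dose / Vd = 579 / 62.8 = 9.220 mg/L
k = ln2 / t½ = 0.693147 / 4.49 = 0.1544 h⁻¹
Fraction remaining after one interval: r = e^(−kτ) = e^(−0.1544 × 4.82) = 0.4751
Before dose 6, 5 doses have been given (aged 1τ, 2τ, 3τ, 4τ, 5τ).
C_trough = C₀ × (r + r² + … + r^5) = C₀ × r(1−r^5)/(1−r)
        = 9.220 × 0.4751 × (1 − 0.02421) / (1 − 0.4751) = 8.143 mg/L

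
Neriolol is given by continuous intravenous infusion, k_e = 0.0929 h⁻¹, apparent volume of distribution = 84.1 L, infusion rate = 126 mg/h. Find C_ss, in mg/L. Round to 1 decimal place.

CL = k × Vd = 0.09290 × 84.1 = 7.813 L/h
At steady state Css = R₀ / CL = 126 / 7.813 = 16.13 mg/L

16.1 mg/L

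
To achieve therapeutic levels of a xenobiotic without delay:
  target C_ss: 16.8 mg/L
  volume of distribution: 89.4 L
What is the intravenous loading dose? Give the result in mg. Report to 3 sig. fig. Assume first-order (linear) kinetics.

1500 mg

LD = Css × Vd = 16.8 × 89.4 = 1502 mg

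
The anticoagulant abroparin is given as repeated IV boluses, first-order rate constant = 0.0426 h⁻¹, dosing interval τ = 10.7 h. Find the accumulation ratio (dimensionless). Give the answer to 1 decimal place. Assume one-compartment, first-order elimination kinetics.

e^(−kτ) = e^(−0.04260 × 10.7) = 0.6339
Accumulation ratio R = 1 / (1 − e^(−kτ)) = 1 / (1 − 0.6339) = 2.731

2.7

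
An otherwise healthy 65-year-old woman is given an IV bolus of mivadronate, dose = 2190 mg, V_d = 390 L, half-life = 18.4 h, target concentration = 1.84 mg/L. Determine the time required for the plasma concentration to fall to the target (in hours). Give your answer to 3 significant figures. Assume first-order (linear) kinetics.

29.6 h

C₀ = Dose / Vd = 2190 / 390 = 5.615 mg/L
k = ln2 / t½ = 0.693147 / 18.4 = 0.03767 h⁻¹
t = ln(C₀ / C) / k = ln(5.615 / 1.84) / 0.03767
  = ln(3.052) / 0.03767 = 1.116 / 0.03767 = 29.63 h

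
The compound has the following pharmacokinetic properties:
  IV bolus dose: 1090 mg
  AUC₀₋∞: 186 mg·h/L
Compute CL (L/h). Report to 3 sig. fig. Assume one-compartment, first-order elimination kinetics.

CL = Dose / AUC = 1090 / 186 = 5.860 L/h

5.86 L/h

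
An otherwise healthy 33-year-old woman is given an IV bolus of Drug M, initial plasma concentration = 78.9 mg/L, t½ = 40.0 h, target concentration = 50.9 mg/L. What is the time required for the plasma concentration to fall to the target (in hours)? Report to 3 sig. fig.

25.3 h

k = ln2 / t½ = 0.693147 / 40.0 = 0.01733 h⁻¹
t = ln(C₀ / C) / k = ln(78.90 / 50.9) / 0.01733
  = ln(1.550) / 0.01733 = 0.4383 / 0.01733 = 25.29 h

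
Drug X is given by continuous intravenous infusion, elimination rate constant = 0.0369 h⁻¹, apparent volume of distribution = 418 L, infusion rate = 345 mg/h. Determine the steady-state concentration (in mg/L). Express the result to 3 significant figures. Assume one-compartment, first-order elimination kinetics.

CL = k × Vd = 0.03690 × 418 = 15.42 L/h
At steady state Css = R₀ / CL = 345 / 15.42 = 22.37 mg/L

22.4 mg/L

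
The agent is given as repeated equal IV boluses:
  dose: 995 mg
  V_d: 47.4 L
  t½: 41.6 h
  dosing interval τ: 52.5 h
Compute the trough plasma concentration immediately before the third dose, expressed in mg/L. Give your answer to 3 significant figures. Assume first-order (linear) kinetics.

12.4 mg/L

C₀ per dose = Dose / Vd = 995 / 47.4 = 20.99 mg/L
k = ln2 / t½ = 0.693147 / 41.6 = 0.01666 h⁻¹
Fraction remaining after one interval: r = e^(−kτ) = e^(−0.01666 × 52.5) = 0.4170
Before dose 3, 2 doses have been given (aged 1τ, 2τ).
C_trough = C₀ × (r + r²) = 20.99 × (0.4170 + 0.1739) = 12.40 mg/L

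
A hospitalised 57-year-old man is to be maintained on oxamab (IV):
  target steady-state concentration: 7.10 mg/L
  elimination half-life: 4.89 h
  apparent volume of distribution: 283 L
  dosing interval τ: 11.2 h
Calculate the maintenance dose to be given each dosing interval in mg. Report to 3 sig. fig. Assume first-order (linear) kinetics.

k = ln2 / t½ = 0.693147 / 4.89 = 0.1417 h⁻¹
CL = k × Vd = 0.1417 × 283 = 40.10 L/h
At steady state, Dose/τ = Css × CL.
Dose = Css × CL × τ = 7.10 × 40.10 × 11.2 = 3189 mg

3190 mg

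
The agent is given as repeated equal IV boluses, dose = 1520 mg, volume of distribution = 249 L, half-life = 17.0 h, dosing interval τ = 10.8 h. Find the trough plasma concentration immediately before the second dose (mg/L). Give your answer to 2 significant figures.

3.9 mg/L

C₀ per dose = Dose / Vd = 1520 / 249 = 6.104 mg/L
k = ln2 / t½ = 0.693147 / 17.0 = 0.04077 h⁻¹
Fraction remaining after one interval: r = e^(−kτ) = e^(−0.04077 × 10.8) = 0.6438
Before dose 2, 1 dose has been given (aged 1τ).
C_trough = C₀ × r = 6.104 × 0.6438 = 3.930 mg/L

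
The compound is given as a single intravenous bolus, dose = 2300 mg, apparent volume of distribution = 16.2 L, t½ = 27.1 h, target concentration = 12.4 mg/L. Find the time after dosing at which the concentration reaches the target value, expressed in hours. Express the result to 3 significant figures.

C₀ = Dose / Vd = 2300 / 16.2 = 142.0 mg/L
k = ln2 / t½ = 0.693147 / 27.1 = 0.02558 h⁻¹
t = ln(C₀ / C) / k = ln(142.0 / 12.4) / 0.02558
  = ln(11.45) / 0.02558 = 2.438 / 0.02558 = 95.31 h

95.3 h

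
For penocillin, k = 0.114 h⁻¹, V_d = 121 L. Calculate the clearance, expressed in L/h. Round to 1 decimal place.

13.8 L/h

CL = k × Vd = 0.114 × 121 = 13.79 L/h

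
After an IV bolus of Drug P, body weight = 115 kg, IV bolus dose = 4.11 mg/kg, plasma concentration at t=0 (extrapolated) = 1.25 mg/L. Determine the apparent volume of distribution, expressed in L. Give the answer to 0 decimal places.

Dose = 4.11 × 115 = 472.7 mg
Vd = Dose / C₀ = 472.7 / 1.25 = 378.2 L

378 L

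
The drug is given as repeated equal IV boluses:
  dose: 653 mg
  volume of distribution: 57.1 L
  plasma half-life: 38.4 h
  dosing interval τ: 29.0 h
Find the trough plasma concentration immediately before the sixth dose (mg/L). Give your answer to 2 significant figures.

C₀ per dose = Dose / Vd = 653 / 57.1 = 11.44 mg/L
k = ln2 / t½ = 0.693147 / 38.4 = 0.01805 h⁻¹
Fraction remaining after one interval: r = e^(−kτ) = e^(−0.01805 × 29.0) = 0.5925
Before dose 6, 5 doses have been given (aged 1τ, 2τ, 3τ, 4τ, 5τ).
C_trough = C₀ × (r + r² + … + r^5) = C₀ × r(1−r^5)/(1−r)
        = 11.44 × 0.5925 × (1 − 0.07302) / (1 − 0.5925) = 15.42 mg/L

15 mg/L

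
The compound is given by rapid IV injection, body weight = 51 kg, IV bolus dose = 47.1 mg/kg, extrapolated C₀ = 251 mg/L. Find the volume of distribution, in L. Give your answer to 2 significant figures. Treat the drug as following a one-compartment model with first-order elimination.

9.6 L

Dose = 47.1 × 51 = 2402 mg
Vd = Dose / C₀ = 2402 / 251 = 9.570 L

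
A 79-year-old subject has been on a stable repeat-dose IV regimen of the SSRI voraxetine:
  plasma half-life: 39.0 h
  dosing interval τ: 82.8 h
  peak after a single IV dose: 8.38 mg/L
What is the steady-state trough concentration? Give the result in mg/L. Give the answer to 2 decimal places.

2.50 mg/L

k = ln2 / t½ = 0.693147 / 39.0 = 0.01777 h⁻¹
e^(−kτ) = e^(−0.01777 × 82.8) = 0.2296
Accumulation ratio R = 1 / (1 − e^(−kτ)) = 1 / (1 − 0.2296) = 1.298
Steady-state trough = C₀ × R × e^(−kτ) = 8.38 × 1.298 × 0.2296 = 2.497 mg/L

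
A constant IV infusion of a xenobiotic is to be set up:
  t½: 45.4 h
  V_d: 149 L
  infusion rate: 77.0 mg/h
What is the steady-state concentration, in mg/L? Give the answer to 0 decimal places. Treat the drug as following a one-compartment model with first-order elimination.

k = ln2 / t½ = 0.693147 / 45.4 = 0.01527 h⁻¹
CL = k × Vd = 0.01527 × 149 = 2.275 L/h
At steady state Css = R₀ / CL = 77.0 / 2.275 = 33.85 mg/L

34 mg/L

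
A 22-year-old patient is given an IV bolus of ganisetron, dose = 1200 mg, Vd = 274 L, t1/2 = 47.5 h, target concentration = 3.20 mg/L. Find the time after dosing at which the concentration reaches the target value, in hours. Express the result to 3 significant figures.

C₀ = Dose / Vd = 1200 / 274 = 4.380 mg/L
k = ln2 / t½ = 0.693147 / 47.5 = 0.01459 h⁻¹
t = ln(C₀ / C) / k = ln(4.380 / 3.20) / 0.01459
  = ln(1.369) / 0.01459 = 0.3141 / 0.01459 = 21.53 h

21.5 h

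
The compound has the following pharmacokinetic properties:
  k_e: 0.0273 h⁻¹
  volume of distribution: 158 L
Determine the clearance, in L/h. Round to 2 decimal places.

4.31 L/h

CL = k × Vd = 0.0273 × 158 = 4.313 L/h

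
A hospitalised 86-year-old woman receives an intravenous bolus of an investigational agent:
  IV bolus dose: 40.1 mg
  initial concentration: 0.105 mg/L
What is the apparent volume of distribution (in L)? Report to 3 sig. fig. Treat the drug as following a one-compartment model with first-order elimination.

Vd = Dose / C₀ = 40.10 / 0.105 = 381.9 L

382 L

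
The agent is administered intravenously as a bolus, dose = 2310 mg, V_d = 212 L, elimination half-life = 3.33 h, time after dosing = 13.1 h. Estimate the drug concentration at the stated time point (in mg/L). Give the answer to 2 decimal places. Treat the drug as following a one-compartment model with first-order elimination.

C₀ = Dose / Vd = 2310 / 212 = 10.90 mg/L
k = ln2 / t½ = 0.693147 / 3.33 = 0.2082 h⁻¹
C = C₀ · e^(−k·t) = 10.90 × e^(−0.2082 × 13.1)
  = 10.90 × 0.06539 = 0.7128 mg/L

0.71 mg/L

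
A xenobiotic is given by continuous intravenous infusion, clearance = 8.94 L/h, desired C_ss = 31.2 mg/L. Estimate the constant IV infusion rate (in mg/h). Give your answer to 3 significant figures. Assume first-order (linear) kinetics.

279 mg/h

At steady state, infusion rate R₀ = Css × CL = 31.2 × 8.940 = 278.9 mg/h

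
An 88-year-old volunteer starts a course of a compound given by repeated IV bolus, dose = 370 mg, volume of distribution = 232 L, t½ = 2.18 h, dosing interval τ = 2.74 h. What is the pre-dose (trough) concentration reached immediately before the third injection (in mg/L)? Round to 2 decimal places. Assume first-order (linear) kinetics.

C₀ per dose = Dose / Vd = 370 / 232 = 1.595 mg/L
k = ln2 / t½ = 0.693147 / 2.18 = 0.3180 h⁻¹
Fraction remaining after one interval: r = e^(−kτ) = e^(−0.3180 × 2.74) = 0.4184
Before dose 3, 2 doses have been given (aged 1τ, 2τ).
C_trough = C₀ × (r + r²) = 1.595 × (0.4184 + 0.1751) = 0.9466 mg/L

0.95 mg/L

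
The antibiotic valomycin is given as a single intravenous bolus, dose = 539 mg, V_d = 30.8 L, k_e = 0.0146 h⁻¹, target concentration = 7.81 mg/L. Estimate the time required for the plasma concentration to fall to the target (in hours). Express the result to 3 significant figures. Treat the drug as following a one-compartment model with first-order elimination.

C₀ = Dose / Vd = 539.0 / 30.8 = 17.50 mg/L
t = ln(C₀ / C) / k = ln(17.50 / 7.81) / 0.01460
  = ln(2.241) / 0.01460 = 0.8069 / 0.01460 = 55.27 h

55.3 h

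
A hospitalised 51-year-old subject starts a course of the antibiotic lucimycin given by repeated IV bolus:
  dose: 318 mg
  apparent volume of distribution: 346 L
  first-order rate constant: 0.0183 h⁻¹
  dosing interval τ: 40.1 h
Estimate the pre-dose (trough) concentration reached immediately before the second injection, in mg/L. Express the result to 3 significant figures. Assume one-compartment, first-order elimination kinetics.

C₀ per dose = Dose / Vd = 318 / 346 = 0.9191 mg/L
Fraction remaining after one interval: r = e^(−kτ) = e^(−0.01830 × 40.1) = 0.4801
Before dose 2, 1 dose has been given (aged 1τ).
C_trough = C₀ × r = 0.9191 × 0.4801 = 0.4413 mg/L

0.441 mg/L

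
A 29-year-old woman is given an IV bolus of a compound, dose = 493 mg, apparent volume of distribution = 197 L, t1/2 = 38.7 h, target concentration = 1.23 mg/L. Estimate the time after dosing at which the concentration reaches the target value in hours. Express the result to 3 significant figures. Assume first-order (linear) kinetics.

39.7 h

C₀ = Dose / Vd = 493.0 / 197 = 2.503 mg/L
k = ln2 / t½ = 0.693147 / 38.7 = 0.01791 h⁻¹
t = ln(C₀ / C) / k = ln(2.503 / 1.23) / 0.01791
  = ln(2.035) / 0.01791 = 0.7105 / 0.01791 = 39.67 h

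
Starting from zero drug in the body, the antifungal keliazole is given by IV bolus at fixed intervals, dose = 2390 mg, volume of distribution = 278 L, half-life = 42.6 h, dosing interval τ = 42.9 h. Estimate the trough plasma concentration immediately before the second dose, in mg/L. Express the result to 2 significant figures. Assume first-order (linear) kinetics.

C₀ per dose = Dose / Vd = 2390 / 278 = 8.597 mg/L
k = ln2 / t½ = 0.693147 / 42.6 = 0.01627 h⁻¹
Fraction remaining after one interval: r = e^(−kτ) = e^(−0.01627 × 42.9) = 0.4976
Before dose 2, 1 dose has been given (aged 1τ).
C_trough = C₀ × r = 8.597 × 0.4976 = 4.278 mg/L

4.3 mg/L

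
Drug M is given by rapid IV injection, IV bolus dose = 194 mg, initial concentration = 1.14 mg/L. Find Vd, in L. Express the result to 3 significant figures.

Vd = Dose / C₀ = 194.0 / 1.14 = 170.2 L

170 L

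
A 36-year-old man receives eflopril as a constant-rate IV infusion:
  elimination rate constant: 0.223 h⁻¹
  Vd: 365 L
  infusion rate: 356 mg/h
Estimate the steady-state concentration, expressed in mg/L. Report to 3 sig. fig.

CL = k × Vd = 0.2230 × 365 = 81.40 L/h
At steady state Css = R₀ / CL = 356 / 81.40 = 4.373 mg/L

4.37 mg/L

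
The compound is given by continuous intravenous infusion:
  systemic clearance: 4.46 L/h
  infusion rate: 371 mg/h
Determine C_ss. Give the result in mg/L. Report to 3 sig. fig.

At steady state Css = R₀ / CL = 371 / 4.460 = 83.18 mg/L

83.2 mg/L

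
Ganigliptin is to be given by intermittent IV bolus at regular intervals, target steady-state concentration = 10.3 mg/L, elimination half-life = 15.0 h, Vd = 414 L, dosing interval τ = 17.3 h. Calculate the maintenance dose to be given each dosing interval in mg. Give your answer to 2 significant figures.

k = ln2 / t½ = 0.693147 / 15.0 = 0.04621 h⁻¹
CL = k × Vd = 0.04621 × 414 = 19.13 L/h
At steady state, Dose/τ = Css × CL.
Dose = Css × CL × τ = 10.3 × 19.13 × 17.3 = 3409 mg

3400 mg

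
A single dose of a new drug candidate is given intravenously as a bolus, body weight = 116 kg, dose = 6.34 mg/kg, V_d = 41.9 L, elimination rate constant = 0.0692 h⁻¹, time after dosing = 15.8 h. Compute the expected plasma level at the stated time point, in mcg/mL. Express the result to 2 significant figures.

5.9 mcg/mL

Total dose = 6.34 × 116 = 735.4 mg
C₀ = Dose / Vd = 735.4 / 41.9 = 17.55 mg/L
C = C₀ · e^(−k·t) = 17.55 × e^(−0.06920 × 15.8)
  = 17.55 × 0.3351 = 5.881 mg/L
(5.881 mg/L = 5.881 mcg/mL)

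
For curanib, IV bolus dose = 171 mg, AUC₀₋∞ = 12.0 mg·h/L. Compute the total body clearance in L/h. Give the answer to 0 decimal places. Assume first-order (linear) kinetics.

CL = Dose / AUC = 171 / 12.0 = 14.25 L/h

14 L/h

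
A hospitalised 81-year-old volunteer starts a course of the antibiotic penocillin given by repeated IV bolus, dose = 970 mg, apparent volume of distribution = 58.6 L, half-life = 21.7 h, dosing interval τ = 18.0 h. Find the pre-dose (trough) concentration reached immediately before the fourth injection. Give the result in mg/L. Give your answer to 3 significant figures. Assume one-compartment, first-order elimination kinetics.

17.5 mg/L

C₀ per dose = Dose / Vd = 970 / 58.6 = 16.55 mg/L
k = ln2 / t½ = 0.693147 / 21.7 = 0.03194 h⁻¹
Fraction remaining after one interval: r = e^(−kτ) = e^(−0.03194 × 18.0) = 0.5627
Before dose 4, 3 doses have been given (aged 1τ, 2τ, 3τ).
C_trough = C₀ × (r + r² + … + r^3) = C₀ × r(1−r^3)/(1−r)
        = 16.55 × 0.5627 × (1 − 0.1782) / (1 − 0.5627) = 17.50 mg/L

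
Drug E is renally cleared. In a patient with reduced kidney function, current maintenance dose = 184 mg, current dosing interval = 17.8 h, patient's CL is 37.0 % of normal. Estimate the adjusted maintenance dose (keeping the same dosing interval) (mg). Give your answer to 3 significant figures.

To keep the same average steady-state level, dosing rate must scale with clearance.
CL ratio = 37.0 / 100 = 0.3700
New dose (same interval) = 184 × 0.3700 = 68.08 mg

68.1 mg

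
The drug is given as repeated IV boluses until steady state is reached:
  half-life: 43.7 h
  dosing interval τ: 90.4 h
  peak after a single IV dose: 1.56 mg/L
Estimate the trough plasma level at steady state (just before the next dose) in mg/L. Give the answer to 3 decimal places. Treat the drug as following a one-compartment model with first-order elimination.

0.488 mg/L

k = ln2 / t½ = 0.693147 / 43.7 = 0.01586 h⁻¹
e^(−kτ) = e^(−0.01586 × 90.4) = 0.2384
Accumulation ratio R = 1 / (1 − e^(−kτ)) = 1 / (1 − 0.2384) = 1.313
Steady-state trough = C₀ × R × e^(−kτ) = 1.56 × 1.313 × 0.2384 = 0.4883 mg/L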